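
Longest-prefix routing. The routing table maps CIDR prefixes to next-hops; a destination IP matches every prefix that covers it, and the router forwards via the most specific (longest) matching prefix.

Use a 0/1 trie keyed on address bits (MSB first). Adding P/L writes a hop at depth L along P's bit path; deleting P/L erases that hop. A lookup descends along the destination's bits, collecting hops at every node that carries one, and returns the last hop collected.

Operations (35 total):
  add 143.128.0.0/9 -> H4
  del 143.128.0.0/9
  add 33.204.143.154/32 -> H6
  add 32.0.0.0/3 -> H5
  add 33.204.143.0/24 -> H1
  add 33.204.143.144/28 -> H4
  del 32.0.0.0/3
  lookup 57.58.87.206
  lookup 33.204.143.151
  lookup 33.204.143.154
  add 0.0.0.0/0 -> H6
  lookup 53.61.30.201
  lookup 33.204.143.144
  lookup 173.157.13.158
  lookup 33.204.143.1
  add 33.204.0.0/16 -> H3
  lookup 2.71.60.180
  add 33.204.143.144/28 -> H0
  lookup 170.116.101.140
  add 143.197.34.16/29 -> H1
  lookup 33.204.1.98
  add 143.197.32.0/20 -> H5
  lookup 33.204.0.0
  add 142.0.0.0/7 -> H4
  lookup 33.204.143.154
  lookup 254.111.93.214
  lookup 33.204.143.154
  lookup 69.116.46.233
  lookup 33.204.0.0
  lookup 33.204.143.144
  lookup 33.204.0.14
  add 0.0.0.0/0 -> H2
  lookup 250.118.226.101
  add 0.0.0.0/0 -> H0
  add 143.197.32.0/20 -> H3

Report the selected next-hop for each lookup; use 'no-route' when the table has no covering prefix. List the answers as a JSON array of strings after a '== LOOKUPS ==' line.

Process each operation:
  add 143.128.0.0/9 -> H4 at depth 9
  - 143.128.0.0/9 clear@9
  add 33.204.143.154/32 -> H6 at depth 32
  add 32.0.0.0/3 -> H5 at depth 3
  add 33.204.143.0/24 -> H1 at depth 24
  add 33.204.143.144/28 -> H4 at depth 28
  - 32.0.0.0/3 clear@3
  ? 57.58.87.206  path d0:-→d1:-→d2:-→d3:-  best=no-route
  ? 33.204.143.151  path d0:-→d1:-→d2:-→d3:-→d4:-→d5:-→d6:-→d7:-→d8:-→d9:-→d10:-→d11:-→d12:-→d13:-→d14:-→d15:-→d16:-→d17:-→d18:-→d19:-→d20:-→d21:-→d22:-→d23:-→d24:H1→d25:-→d26:-→d27:-→d28:H4  best=H4
  ? 33.204.143.154  path d0:-→d1:-→d2:-→d3:-→d4:-→d5:-→d6:-→d7:-→d8:-→d9:-→d10:-→d11:-→d12:-→d13:-→d14:-→d15:-→d16:-→d17:-→d18:-→d19:-→d20:-→d21:-→d22:-→d23:-→d24:H1→d25:-→d26:-→d27:-→d28:H4→d29:-→d30:-→d31:-→d32:H6  best=H6
  add 0.0.0.0/0 -> H6 at depth 0
  ? 53.61.30.201  path d0:H6→d1:-→d2:-→d3:-  best=H6
  ? 33.204.143.144  path d0:H6→d1:-→d2:-→d3:-→d4:-→d5:-→d6:-→d7:-→d8:-→d9:-→d10:-→d11:-→d12:-→d13:-→d14:-→d15:-→d16:-→d17:-→d18:-→d19:-→d20:-→d21:-→d22:-→d23:-→d24:H1→d25:-→d26:-→d27:-→d28:H4  best=H4
  ? 173.157.13.158  path d0:H6→d1:-→d2:-  best=H6
  ? 33.204.143.1  path d0:H6→d1:-→d2:-→d3:-→d4:-→d5:-→d6:-→d7:-→d8:-→d9:-→d10:-→d11:-→d12:-→d13:-→d14:-→d15:-→d16:-→d17:-→d18:-→d19:-→d20:-→d21:-→d22:-→d23:-→d24:H1  best=H1
  add 33.204.0.0/16 -> H3 at depth 16
  ? 2.71.60.180  path d0:H6→d1:-→d2:-  best=H6
  add 33.204.143.144/28 -> H0 at depth 28
  ? 170.116.101.140  path d0:H6→d1:-→d2:-  best=H6
  add 143.197.34.16/29 -> H1 at depth 29
  ? 33.204.1.98  path d0:H6→d1:-→d2:-→d3:-→d4:-→d5:-→d6:-→d7:-→d8:-→d9:-→d10:-→d11:-→d12:-→d13:-→d14:-→d15:-→d16:H3  best=H3
  add 143.197.32.0/20 -> H5 at depth 20
  ? 33.204.0.0  path d0:H6→d1:-→d2:-→d3:-→d4:-→d5:-→d6:-→d7:-→d8:-→d9:-→d10:-→d11:-→d12:-→d13:-→d14:-→d15:-→d16:H3  best=H3
  add 142.0.0.0/7 -> H4 at depth 7
  ? 33.204.143.154  path d0:H6→d1:-→d2:-→d3:-→d4:-→d5:-→d6:-→d7:-→d8:-→d9:-→d10:-→d11:-→d12:-→d13:-→d14:-→d15:-→d16:H3→d17:-→d18:-→d19:-→d20:-→d21:-→d22:-→d23:-→d24:H1→d25:-→d26:-→d27:-→d28:H0→d29:-→d30:-→d31:-→d32:H6  best=H6
  ? 254.111.93.214  path d0:H6→d1:-  best=H6
  ? 33.204.143.154  path d0:H6→d1:-→d2:-→d3:-→d4:-→d5:-→d6:-→d7:-→d8:-→d9:-→d10:-→d11:-→d12:-→d13:-→d14:-→d15:-→d16:H3→d17:-→d18:-→d19:-→d20:-→d21:-→d22:-→d23:-→d24:H1→d25:-→d26:-→d27:-→d28:H0→d29:-→d30:-→d31:-→d32:H6  best=H6
  ? 69.116.46.233  path d0:H6→d1:-  best=H6
  ? 33.204.0.0  path d0:H6→d1:-→d2:-→d3:-→d4:-→d5:-→d6:-→d7:-→d8:-→d9:-→d10:-→d11:-→d12:-→d13:-→d14:-→d15:-→d16:H3  best=H3
  ? 33.204.143.144  path d0:H6→d1:-→d2:-→d3:-→d4:-→d5:-→d6:-→d7:-→d8:-→d9:-→d10:-→d11:-→d12:-→d13:-→d14:-→d15:-→d16:H3→d17:-→d18:-→d19:-→d20:-→d21:-→d22:-→d23:-→d24:H1→d25:-→d26:-→d27:-→d28:H0  best=H0
  ? 33.204.0.14  path d0:H6→d1:-→d2:-→d3:-→d4:-→d5:-→d6:-→d7:-→d8:-→d9:-→d10:-→d11:-→d12:-→d13:-→d14:-→d15:-→d16:H3  best=H3
  add 0.0.0.0/0 -> H2 at depth 0
  ? 250.118.226.101  path d0:H2→d1:-  best=H2
  add 0.0.0.0/0 -> H0 at depth 0
  add 143.197.32.0/20 -> H3 at depth 20

== LOOKUPS ==
["no-route","H4","H6","H6","H4","H6","H1","H6","H6","H3","H3","H6","H6","H6","H6","H3","H0","H3","H2"]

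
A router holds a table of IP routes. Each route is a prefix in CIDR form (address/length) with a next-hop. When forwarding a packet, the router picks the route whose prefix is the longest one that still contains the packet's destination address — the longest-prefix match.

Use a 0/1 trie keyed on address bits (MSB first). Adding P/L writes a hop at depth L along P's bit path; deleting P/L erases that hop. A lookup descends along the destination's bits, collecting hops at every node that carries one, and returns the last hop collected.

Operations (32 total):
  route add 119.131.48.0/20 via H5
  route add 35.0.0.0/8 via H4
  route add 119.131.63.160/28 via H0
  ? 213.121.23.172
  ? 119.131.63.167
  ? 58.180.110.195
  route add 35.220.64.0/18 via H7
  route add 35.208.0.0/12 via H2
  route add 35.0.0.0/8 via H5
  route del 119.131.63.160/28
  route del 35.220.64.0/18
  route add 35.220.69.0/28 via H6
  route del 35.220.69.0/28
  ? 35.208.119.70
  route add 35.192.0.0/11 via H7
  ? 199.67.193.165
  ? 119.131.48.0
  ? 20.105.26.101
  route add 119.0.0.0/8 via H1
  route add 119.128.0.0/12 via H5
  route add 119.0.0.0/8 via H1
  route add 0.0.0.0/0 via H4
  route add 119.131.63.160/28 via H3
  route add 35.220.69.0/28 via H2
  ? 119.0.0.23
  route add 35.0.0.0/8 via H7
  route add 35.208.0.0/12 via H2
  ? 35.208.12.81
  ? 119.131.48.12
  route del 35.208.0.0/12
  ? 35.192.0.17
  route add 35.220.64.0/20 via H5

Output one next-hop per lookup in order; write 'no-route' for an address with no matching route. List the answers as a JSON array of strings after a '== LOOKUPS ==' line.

Apply in order:
  add 119.131.48.0/20 -> H5 at depth 20
  add 35.0.0.0/8 -> H4 at depth 8
  add 119.131.63.160/28 -> H0 at depth 28
  Q 213.121.23.172: descend ε ; hops seen [∅] ; pick no-route
  Q 119.131.63.167: descend 0111011110000011001111111010 ; hops seen [H5,H0] ; pick H0
  Q 58.180.110.195: descend 001 ; hops seen [∅] ; pick no-route
  add 35.220.64.0/18 -> H7 at depth 18
  add 35.208.0.0/12 -> H2 at depth 12
  add 35.0.0.0/8 -> H5 at depth 8
  del 119.131.63.160/28 (clear depth 28)
  del 35.220.64.0/18 (clear depth 18)
  add 35.220.69.0/28 -> H6 at depth 28
  del 35.220.69.0/28 (clear depth 28)
  Q 35.208.119.70: descend 001000111101 ; hops seen [H5,H2] ; pick H2
  add 35.192.0.0/11 -> H7 at depth 11
  Q 199.67.193.165: descend ε ; hops seen [∅] ; pick no-route
  Q 119.131.48.0: descend 01110111100000110011 ; hops seen [H5] ; pick H5
  Q 20.105.26.101: descend 00 ; hops seen [∅] ; pick no-route
  add 119.0.0.0/8 -> H1 at depth 8
  add 119.128.0.0/12 -> H5 at depth 12
  add 119.0.0.0/8 -> H1 at depth 8
  add 0.0.0.0/0 -> H4 at depth 0
  add 119.131.63.160/28 -> H3 at depth 28
  add 35.220.69.0/28 -> H2 at depth 28
  Q 119.0.0.23: descend 01110111 ; hops seen [H4,H1] ; pick H1
  add 35.0.0.0/8 -> H7 at depth 8
  add 35.208.0.0/12 -> H2 at depth 12
  Q 35.208.12.81: descend 001000111101 ; hops seen [H4,H7,H7,H2] ; pick H2
  Q 119.131.48.12: descend 01110111100000110011 ; hops seen [H4,H1,H5,H5] ; pick H5
  del 35.208.0.0/12 (clear depth 12)
  Q 35.192.0.17: descend 00100011110 ; hops seen [H4,H7,H7] ; pick H7
  add 35.220.64.0/20 -> H5 at depth 20

== LOOKUPS ==
["no-route","H0","no-route","H2","no-route","H5","no-route","H1","H2","H5","H7"]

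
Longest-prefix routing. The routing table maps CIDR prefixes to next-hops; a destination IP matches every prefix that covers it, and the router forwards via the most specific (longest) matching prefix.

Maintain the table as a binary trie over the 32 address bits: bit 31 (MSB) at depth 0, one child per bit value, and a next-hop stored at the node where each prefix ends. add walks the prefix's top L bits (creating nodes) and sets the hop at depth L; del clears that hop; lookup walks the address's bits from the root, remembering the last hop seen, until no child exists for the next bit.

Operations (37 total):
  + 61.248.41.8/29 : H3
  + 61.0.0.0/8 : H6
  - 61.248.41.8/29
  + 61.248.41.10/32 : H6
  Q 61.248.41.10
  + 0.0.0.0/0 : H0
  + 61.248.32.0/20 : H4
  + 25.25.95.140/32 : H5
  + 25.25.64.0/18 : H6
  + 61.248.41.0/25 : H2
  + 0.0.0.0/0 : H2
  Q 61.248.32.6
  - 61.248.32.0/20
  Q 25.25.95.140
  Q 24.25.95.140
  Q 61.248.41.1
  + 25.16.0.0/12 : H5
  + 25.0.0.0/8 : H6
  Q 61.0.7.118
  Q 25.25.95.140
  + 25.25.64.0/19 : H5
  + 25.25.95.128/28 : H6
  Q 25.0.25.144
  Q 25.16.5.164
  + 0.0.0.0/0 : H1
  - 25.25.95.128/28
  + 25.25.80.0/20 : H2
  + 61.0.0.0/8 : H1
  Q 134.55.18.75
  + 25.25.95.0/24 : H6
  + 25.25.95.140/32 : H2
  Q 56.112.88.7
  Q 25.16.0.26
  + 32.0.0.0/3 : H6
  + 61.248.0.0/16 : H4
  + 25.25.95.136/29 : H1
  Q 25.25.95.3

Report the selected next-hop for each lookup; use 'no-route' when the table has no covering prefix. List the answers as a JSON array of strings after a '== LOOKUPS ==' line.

Apply in order:
  add 61.248.41.8/29 -> H3 at depth 29
  add 61.0.0.0/8 -> H6 at depth 8
  del 61.248.41.8/29 (clear depth 29)
  add 61.248.41.10/32 -> H6 at depth 32
  lookup 61.248.41.10: bits 00111101111110000010100100001010 walk d0:-→d1:-→d2:-→d3:-→d4:-→d5:-→d6:-→d7:-→d8:H6→d9:-→d10:-→d11:-→d12:-→d13:-→d14:-→d15:-→d16:-→d17:-→d18:-→d19:-→d20:-→d21:-→d22:-→d23:-→d24:-→d25:-→d26:-→d27:-→d28:-→d29:-→d30:-→d31:-→d32:H6 -> H6
  add 0.0.0.0/0 -> H0 at depth 0
  add 61.248.32.0/20 -> H4 at depth 20
  add 25.25.95.140/32 -> H5 at depth 32
  add 25.25.64.0/18 -> H6 at depth 18
  add 61.248.41.0/25 -> H2 at depth 25
  add 0.0.0.0/0 -> H2 at depth 0
  lookup 61.248.32.6: bits 00111101111110000010 walk d0:H2→d1:-→d2:-→d3:-→d4:-→d5:-→d6:-→d7:-→d8:H6→d9:-→d10:-→d11:-→d12:-→d13:-→d14:-→d15:-→d16:-→d17:-→d18:-→d19:-→d20:H4 -> H4
  del 61.248.32.0/20 (clear depth 20)
  lookup 25.25.95.140: bits 00011001000110010101111110001100 walk d0:H2→d1:-→d2:-→d3:-→d4:-→d5:-→d6:-→d7:-→d8:-→d9:-→d10:-→d11:-→d12:-→d13:-→d14:-→d15:-→d16:-→d17:-→d18:H6→d19:-→d20:-→d21:-→d22:-→d23:-→d24:-→d25:-→d26:-→d27:-→d28:-→d29:-→d30:-→d31:-→d32:H5 -> H5
  lookup 24.25.95.140: bits 0001100 walk d0:H2→d1:-→d2:-→d3:-→d4:-→d5:-→d6:-→d7:- -> H2
  lookup 61.248.41.1: bits 0011110111111000001010010000 walk d0:H2→d1:-→d2:-→d3:-→d4:-→d5:-→d6:-→d7:-→d8:H6→d9:-→d10:-→d11:-→d12:-→d13:-→d14:-→d15:-→d16:-→d17:-→d18:-→d19:-→d20:-→d21:-→d22:-→d23:-→d24:-→d25:H2→d26:-→d27:-→d28:- -> H2
  add 25.16.0.0/12 -> H5 at depth 12
  add 25.0.0.0/8 -> H6 at depth 8
  lookup 61.0.7.118: bits 00111101 walk d0:H2→d1:-→d2:-→d3:-→d4:-→d5:-→d6:-→d7:-→d8:H6 -> H6
  lookup 25.25.95.140: bits 00011001000110010101111110001100 walk d0:H2→d1:-→d2:-→d3:-→d4:-→d5:-→d6:-→d7:-→d8:H6→d9:-→d10:-→d11:-→d12:H5→d13:-→d14:-→d15:-→d16:-→d17:-→d18:H6→d19:-→d20:-→d21:-→d22:-→d23:-→d24:-→d25:-→d26:-→d27:-→d28:-→d29:-→d30:-→d31:-→d32:H5 -> H5
  add 25.25.64.0/19 -> H5 at depth 19
  add 25.25.95.128/28 -> H6 at depth 28
  lookup 25.0.25.144: bits 00011001000 walk d0:H2→d1:-→d2:-→d3:-→d4:-→d5:-→d6:-→d7:-→d8:H6→d9:-→d10:-→d11:- -> H6
  lookup 25.16.5.164: bits 000110010001 walk d0:H2→d1:-→d2:-→d3:-→d4:-→d5:-→d6:-→d7:-→d8:H6→d9:-→d10:-→d11:-→d12:H5 -> H5
  add 0.0.0.0/0 -> H1 at depth 0
  del 25.25.95.128/28 (clear depth 28)
  add 25.25.80.0/20 -> H2 at depth 20
  add 61.0.0.0/8 -> H1 at depth 8
  lookup 134.55.18.75: bits ε walk d0:H1 -> H1
  add 25.25.95.0/24 -> H6 at depth 24
  add 25.25.95.140/32 -> H2 at depth 32
  lookup 56.112.88.7: bits 00111 walk d0:H1→d1:-→d2:-→d3:-→d4:-→d5:- -> H1
  lookup 25.16.0.26: bits 000110010001 walk d0:H1→d1:-→d2:-→d3:-→d4:-→d5:-→d6:-→d7:-→d8:H6→d9:-→d10:-→d11:-→d12:H5 -> H5
  add 32.0.0.0/3 -> H6 at depth 3
  add 61.248.0.0/16 -> H4 at depth 16
  add 25.25.95.136/29 -> H1 at depth 29
  lookup 25.25.95.3: bits 000110010001100101011111 walk d0:H1→d1:-→d2:-→d3:-→d4:-→d5:-→d6:-→d7:-→d8:H6→d9:-→d10:-→d11:-→d12:H5→d13:-→d14:-→d15:-→d16:-→d17:-→d18:H6→d19:H5→d20:H2→d21:-→d22:-→d23:-→d24:H6 -> H6

== LOOKUPS ==
["H6","H4","H5","H2","H2","H6","H5","H6","H5","H1","H1","H5","H6"]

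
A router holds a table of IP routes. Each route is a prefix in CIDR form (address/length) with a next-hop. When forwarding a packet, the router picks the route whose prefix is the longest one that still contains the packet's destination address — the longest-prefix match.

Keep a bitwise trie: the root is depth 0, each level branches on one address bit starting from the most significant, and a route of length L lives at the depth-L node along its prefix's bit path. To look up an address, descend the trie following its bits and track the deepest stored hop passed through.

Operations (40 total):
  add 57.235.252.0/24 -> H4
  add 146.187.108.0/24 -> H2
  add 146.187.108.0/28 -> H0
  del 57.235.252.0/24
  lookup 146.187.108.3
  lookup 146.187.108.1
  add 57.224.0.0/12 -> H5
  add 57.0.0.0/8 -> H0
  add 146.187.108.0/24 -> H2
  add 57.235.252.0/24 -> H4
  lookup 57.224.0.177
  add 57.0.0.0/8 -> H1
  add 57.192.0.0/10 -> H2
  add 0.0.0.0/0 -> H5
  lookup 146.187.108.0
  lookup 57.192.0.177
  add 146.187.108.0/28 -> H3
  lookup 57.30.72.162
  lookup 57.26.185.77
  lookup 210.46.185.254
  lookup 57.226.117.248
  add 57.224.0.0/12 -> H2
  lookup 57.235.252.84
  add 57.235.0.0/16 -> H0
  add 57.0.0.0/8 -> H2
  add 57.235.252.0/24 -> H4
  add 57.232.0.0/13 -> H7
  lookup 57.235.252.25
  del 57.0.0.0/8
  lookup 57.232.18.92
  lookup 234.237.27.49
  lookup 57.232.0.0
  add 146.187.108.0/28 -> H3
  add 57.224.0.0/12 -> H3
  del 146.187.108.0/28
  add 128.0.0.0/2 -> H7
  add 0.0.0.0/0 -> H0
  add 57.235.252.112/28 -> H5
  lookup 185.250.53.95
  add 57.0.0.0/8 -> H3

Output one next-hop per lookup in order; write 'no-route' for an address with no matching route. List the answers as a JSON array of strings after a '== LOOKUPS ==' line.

Trace:
  + 57.235.252.0/24 (H4) depth=24
  + 146.187.108.0/24 (H2) depth=24
  + 146.187.108.0/28 (H0) depth=28
  del 57.235.252.0/24 (clear depth 24)
  Q 146.187.108.3: descend 1001001010111011011011000000 ; hops seen [H2,H0] ; pick H0
  Q 146.187.108.1: descend 1001001010111011011011000000 ; hops seen [H2,H0] ; pick H0
  + 57.224.0.0/12 (H5) depth=12
  + 57.0.0.0/8 (H0) depth=8
  + 146.187.108.0/24 (H2) depth=24
  + 57.235.252.0/24 (H4) depth=24
  Q 57.224.0.177: descend 001110011110 ; hops seen [H0,H5] ; pick H5
  + 57.0.0.0/8 (H1) depth=8
  + 57.192.0.0/10 (H2) depth=10
  + 0.0.0.0/0 (H5) depth=0
  Q 146.187.108.0: descend 1001001010111011011011000000 ; hops seen [H5,H2,H0] ; pick H0
  Q 57.192.0.177: descend 0011100111 ; hops seen [H5,H1,H2] ; pick H2
  + 146.187.108.0/28 (H3) depth=28
  Q 57.30.72.162: descend 00111001 ; hops seen [H5,H1] ; pick H1
  Q 57.26.185.77: descend 00111001 ; hops seen [H5,H1] ; pick H1
  Q 210.46.185.254: descend 1 ; hops seen [H5] ; pick H5
  Q 57.226.117.248: descend 001110011110 ; hops seen [H5,H1,H2,H5] ; pick H5
  + 57.224.0.0/12 (H2) depth=12
  Q 57.235.252.84: descend 001110011110101111111100 ; hops seen [H5,H1,H2,H2,H4] ; pick H4
  + 57.235.0.0/16 (H0) depth=16
  + 57.0.0.0/8 (H2) depth=8
  + 57.235.252.0/24 (H4) depth=24
  + 57.232.0.0/13 (H7) depth=13
  Q 57.235.252.25: descend 001110011110101111111100 ; hops seen [H5,H2,H2,H2,H7,H0,H4] ; pick H4
  del 57.0.0.0/8 (clear depth 8)
  Q 57.232.18.92: descend 00111001111010 ; hops seen [H5,H2,H2,H7] ; pick H7
  Q 234.237.27.49: descend 1 ; hops seen [H5] ; pick H5
  Q 57.232.0.0: descend 00111001111010 ; hops seen [H5,H2,H2,H7] ; pick H7
  + 146.187.108.0/28 (H3) depth=28
  + 57.224.0.0/12 (H3) depth=12
  del 146.187.108.0/28 (clear depth 28)
  + 128.0.0.0/2 (H7) depth=2
  + 0.0.0.0/0 (H0) depth=0
  + 57.235.252.112/28 (H5) depth=28
  Q 185.250.53.95: descend 10 ; hops seen [H0,H7] ; pick H7
  + 57.0.0.0/8 (H3) depth=8

== LOOKUPS ==
["H0","H0","H5","H0","H2","H1","H1","H5","H5","H4","H4","H7","H5","H7","H7"]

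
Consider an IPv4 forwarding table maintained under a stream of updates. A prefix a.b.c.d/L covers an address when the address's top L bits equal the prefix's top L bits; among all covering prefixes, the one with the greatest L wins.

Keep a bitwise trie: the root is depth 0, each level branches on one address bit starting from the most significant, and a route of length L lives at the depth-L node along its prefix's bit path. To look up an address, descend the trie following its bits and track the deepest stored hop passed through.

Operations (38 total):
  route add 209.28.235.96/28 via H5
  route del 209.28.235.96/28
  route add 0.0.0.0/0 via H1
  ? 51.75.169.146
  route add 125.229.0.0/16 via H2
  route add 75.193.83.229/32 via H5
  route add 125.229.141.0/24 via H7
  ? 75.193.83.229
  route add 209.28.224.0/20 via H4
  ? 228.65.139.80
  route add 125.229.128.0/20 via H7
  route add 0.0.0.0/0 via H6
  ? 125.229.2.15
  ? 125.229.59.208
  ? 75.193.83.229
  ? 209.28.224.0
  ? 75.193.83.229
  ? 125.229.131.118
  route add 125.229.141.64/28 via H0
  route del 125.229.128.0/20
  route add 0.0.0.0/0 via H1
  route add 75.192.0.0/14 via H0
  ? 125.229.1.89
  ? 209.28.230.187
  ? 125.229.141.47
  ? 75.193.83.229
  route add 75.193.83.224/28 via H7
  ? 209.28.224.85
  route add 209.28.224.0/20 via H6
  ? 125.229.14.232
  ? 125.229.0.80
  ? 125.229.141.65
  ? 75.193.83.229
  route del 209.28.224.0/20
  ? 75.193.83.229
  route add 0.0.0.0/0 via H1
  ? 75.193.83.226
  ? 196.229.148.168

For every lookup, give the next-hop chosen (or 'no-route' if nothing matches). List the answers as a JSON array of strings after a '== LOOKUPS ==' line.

Process each operation:
  add 209.28.235.96/28 -> H5 at depth 28
  del 209.28.235.96/28 (clear depth 28)
  add 0.0.0.0/0 -> H1 at depth 0
  lookup 51.75.169.146: bits ε walk d0:H1 -> H1
  add 125.229.0.0/16 -> H2 at depth 16
  add 75.193.83.229/32 -> H5 at depth 32
  add 125.229.141.0/24 -> H7 at depth 24
  lookup 75.193.83.229: bits 01001011110000010101001111100101 walk d0:H1→d1:-→d2:-→d3:-→d4:-→d5:-→d6:-→d7:-→d8:-→d9:-→d10:-→d11:-→d12:-→d13:-→d14:-→d15:-→d16:-→d17:-→d18:-→d19:-→d20:-→d21:-→d22:-→d23:-→d24:-→d25:-→d26:-→d27:-→d28:-→d29:-→d30:-→d31:-→d32:H5 -> H5
  add 209.28.224.0/20 -> H4 at depth 20
  lookup 228.65.139.80: bits 11 walk d0:H1→d1:-→d2:- -> H1
  add 125.229.128.0/20 -> H7 at depth 20
  add 0.0.0.0/0 -> H6 at depth 0
  lookup 125.229.2.15: bits 0111110111100101 walk d0:H6→d1:-→d2:-→d3:-→d4:-→d5:-→d6:-→d7:-→d8:-→d9:-→d10:-→d11:-→d12:-→d13:-→d14:-→d15:-→d16:H2 -> H2
  lookup 125.229.59.208: bits 0111110111100101 walk d0:H6→d1:-→d2:-→d3:-→d4:-→d5:-→d6:-→d7:-→d8:-→d9:-→d10:-→d11:-→d12:-→d13:-→d14:-→d15:-→d16:H2 -> H2
  lookup 75.193.83.229: bits 01001011110000010101001111100101 walk d0:H6→d1:-→d2:-→d3:-→d4:-→d5:-→d6:-→d7:-→d8:-→d9:-→d10:-→d11:-→d12:-→d13:-→d14:-→d15:-→d16:-→d17:-→d18:-→d19:-→d20:-→d21:-→d22:-→d23:-→d24:-→d25:-→d26:-→d27:-→d28:-→d29:-→d30:-→d31:-→d32:H5 -> H5
  lookup 209.28.224.0: bits 11010001000111001110 walk d0:H6→d1:-→d2:-→d3:-→d4:-→d5:-→d6:-→d7:-→d8:-→d9:-→d10:-→d11:-→d12:-→d13:-→d14:-→d15:-→d16:-→d17:-→d18:-→d19:-→d20:H4 -> H4
  lookup 75.193.83.229: bits 01001011110000010101001111100101 walk d0:H6→d1:-→d2:-→d3:-→d4:-→d5:-→d6:-→d7:-→d8:-→d9:-→d10:-→d11:-→d12:-→d13:-→d14:-→d15:-→d16:-→d17:-→d18:-→d19:-→d20:-→d21:-→d22:-→d23:-→d24:-→d25:-→d26:-→d27:-→d28:-→d29:-→d30:-→d31:-→d32:H5 -> H5
  lookup 125.229.131.118: bits 01111101111001011000 walk d0:H6→d1:-→d2:-→d3:-→d4:-→d5:-→d6:-→d7:-→d8:-→d9:-→d10:-→d11:-→d12:-→d13:-→d14:-→d15:-→d16:H2→d17:-→d18:-→d19:-→d20:H7 -> H7
  add 125.229.141.64/28 -> H0 at depth 28
  del 125.229.128.0/20 (clear depth 20)
  add 0.0.0.0/0 -> H1 at depth 0
  add 75.192.0.0/14 -> H0 at depth 14
  lookup 125.229.1.89: bits 0111110111100101 walk d0:H1→d1:-→d2:-→d3:-→d4:-→d5:-→d6:-→d7:-→d8:-→d9:-→d10:-→d11:-→d12:-→d13:-→d14:-→d15:-→d16:H2 -> H2
  lookup 209.28.230.187: bits 11010001000111001110 walk d0:H1→d1:-→d2:-→d3:-→d4:-→d5:-→d6:-→d7:-→d8:-→d9:-→d10:-→d11:-→d12:-→d13:-→d14:-→d15:-→d16:-→d17:-→d18:-→d19:-→d20:H4 -> H4
  lookup 125.229.141.47: bits 0111110111100101100011010 walk d0:H1→d1:-→d2:-→d3:-→d4:-→d5:-→d6:-→d7:-→d8:-→d9:-→d10:-→d11:-→d12:-→d13:-→d14:-→d15:-→d16:H2→d17:-→d18:-→d19:-→d20:-→d21:-→d22:-→d23:-→d24:H7→d25:- -> H7
  lookup 75.193.83.229: bits 01001011110000010101001111100101 walk d0:H1→d1:-→d2:-→d3:-→d4:-→d5:-→d6:-→d7:-→d8:-→d9:-→d10:-→d11:-→d12:-→d13:-→d14:H0→d15:-→d16:-→d17:-→d18:-→d19:-→d20:-→d21:-→d22:-→d23:-→d24:-→d25:-→d26:-→d27:-→d28:-→d29:-→d30:-→d31:-→d32:H5 -> H5
  add 75.193.83.224/28 -> H7 at depth 28
  lookup 209.28.224.85: bits 11010001000111001110 walk d0:H1→d1:-→d2:-→d3:-→d4:-→d5:-→d6:-→d7:-→d8:-→d9:-→d10:-→d11:-→d12:-→d13:-→d14:-→d15:-→d16:-→d17:-→d18:-→d19:-→d20:H4 -> H4
  add 209.28.224.0/20 -> H6 at depth 20
  lookup 125.229.14.232: bits 0111110111100101 walk d0:H1→d1:-→d2:-→d3:-→d4:-→d5:-→d6:-→d7:-→d8:-→d9:-→d10:-→d11:-→d12:-→d13:-→d14:-→d15:-→d16:H2 -> H2
  lookup 125.229.0.80: bits 0111110111100101 walk d0:H1→d1:-→d2:-→d3:-→d4:-→d5:-→d6:-→d7:-→d8:-→d9:-→d10:-→d11:-→d12:-→d13:-→d14:-→d15:-→d16:H2 -> H2
  lookup 125.229.141.65: bits 0111110111100101100011010100 walk d0:H1→d1:-→d2:-→d3:-→d4:-→d5:-→d6:-→d7:-→d8:-→d9:-→d10:-→d11:-→d12:-→d13:-→d14:-→d15:-→d16:H2→d17:-→d18:-→d19:-→d20:-→d21:-→d22:-→d23:-→d24:H7→d25:-→d26:-→d27:-→d28:H0 -> H0
  lookup 75.193.83.229: bits 01001011110000010101001111100101 walk d0:H1→d1:-→d2:-→d3:-→d4:-→d5:-→d6:-→d7:-→d8:-→d9:-→d10:-→d11:-→d12:-→d13:-→d14:H0→d15:-→d16:-→d17:-→d18:-→d19:-→d20:-→d21:-→d22:-→d23:-→d24:-→d25:-→d26:-→d27:-→d28:H7→d29:-→d30:-→d31:-→d32:H5 -> H5
  del 209.28.224.0/20 (clear depth 20)
  lookup 75.193.83.229: bits 01001011110000010101001111100101 walk d0:H1→d1:-→d2:-→d3:-→d4:-→d5:-→d6:-→d7:-→d8:-→d9:-→d10:-→d11:-→d12:-→d13:-→d14:H0→d15:-→d16:-→d17:-→d18:-→d19:-→d20:-→d21:-→d22:-→d23:-→d24:-→d25:-→d26:-→d27:-→d28:H7→d29:-→d30:-→d31:-→d32:H5 -> H5
  add 0.0.0.0/0 -> H1 at depth 0
  lookup 75.193.83.226: bits 01001011110000010101001111100 walk d0:H1→d1:-→d2:-→d3:-→d4:-→d5:-→d6:-→d7:-→d8:-→d9:-→d10:-→d11:-→d12:-→d13:-→d14:H0→d15:-→d16:-→d17:-→d18:-→d19:-→d20:-→d21:-→d22:-→d23:-→d24:-→d25:-→d26:-→d27:-→d28:H7→d29:- -> H7
  lookup 196.229.148.168: bits 110 walk d0:H1→d1:-→d2:-→d3:- -> H1

== LOOKUPS ==
["H1","H5","H1","H2","H2","H5","H4","H5","H7","H2","H4","H7","H5","H4","H2","H2","H0","H5","H5","H7","H1"]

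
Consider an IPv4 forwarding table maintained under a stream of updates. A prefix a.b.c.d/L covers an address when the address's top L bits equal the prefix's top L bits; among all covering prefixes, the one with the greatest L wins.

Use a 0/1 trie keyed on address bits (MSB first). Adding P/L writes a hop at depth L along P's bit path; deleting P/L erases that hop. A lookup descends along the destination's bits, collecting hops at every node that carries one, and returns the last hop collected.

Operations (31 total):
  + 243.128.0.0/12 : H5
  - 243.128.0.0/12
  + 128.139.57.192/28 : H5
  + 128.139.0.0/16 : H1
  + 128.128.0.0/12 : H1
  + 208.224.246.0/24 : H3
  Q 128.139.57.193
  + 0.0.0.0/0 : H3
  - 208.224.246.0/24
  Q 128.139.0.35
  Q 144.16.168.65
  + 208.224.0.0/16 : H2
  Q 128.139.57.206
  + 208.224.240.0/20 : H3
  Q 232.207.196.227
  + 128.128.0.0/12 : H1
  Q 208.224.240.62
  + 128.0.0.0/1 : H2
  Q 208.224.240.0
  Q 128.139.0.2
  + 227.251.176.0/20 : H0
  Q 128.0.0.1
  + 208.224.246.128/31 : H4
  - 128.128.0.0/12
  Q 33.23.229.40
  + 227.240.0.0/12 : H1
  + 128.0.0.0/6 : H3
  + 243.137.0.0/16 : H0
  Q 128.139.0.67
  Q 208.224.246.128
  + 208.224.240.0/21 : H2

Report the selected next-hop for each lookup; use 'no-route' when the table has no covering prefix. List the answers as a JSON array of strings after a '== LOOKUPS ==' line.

Trace:
  + 243.128.0.0/12 (H5) depth=12
  - 243.128.0.0/12 clear@12
  + 128.139.57.192/28 (H5) depth=28
  + 128.139.0.0/16 (H1) depth=16
  + 128.128.0.0/12 (H1) depth=12
  + 208.224.246.0/24 (H3) depth=24
  lookup 128.139.57.193: bits 1000000010001011001110011100 walk d0:-→d1:-→d2:-→d3:-→d4:-→d5:-→d6:-→d7:-→d8:-→d9:-→d10:-→d11:-→d12:H1→d13:-→d14:-→d15:-→d16:H1→d17:-→d18:-→d19:-→d20:-→d21:-→d22:-→d23:-→d24:-→d25:-→d26:-→d27:-→d28:H5 -> H5
  + 0.0.0.0/0 (H3) depth=0
  - 208.224.246.0/24 clear@24
  lookup 128.139.0.35: bits 100000001000101100 walk d0:H3→d1:-→d2:-→d3:-→d4:-→d5:-→d6:-→d7:-→d8:-→d9:-→d10:-→d11:-→d12:H1→d13:-→d14:-→d15:-→d16:H1→d17:-→d18:- -> H1
  lookup 144.16.168.65: bits 100 walk d0:H3→d1:-→d2:-→d3:- -> H3
  + 208.224.0.0/16 (H2) depth=16
  lookup 128.139.57.206: bits 1000000010001011001110011100 walk d0:H3→d1:-→d2:-→d3:-→d4:-→d5:-→d6:-→d7:-→d8:-→d9:-→d10:-→d11:-→d12:H1→d13:-→d14:-→d15:-→d16:H1→d17:-→d18:-→d19:-→d20:-→d21:-→d22:-→d23:-→d24:-→d25:-→d26:-→d27:-→d28:H5 -> H5
  + 208.224.240.0/20 (H3) depth=20
  lookup 232.207.196.227: bits 111 walk d0:H3→d1:-→d2:-→d3:- -> H3
  + 128.128.0.0/12 (H1) depth=12
  lookup 208.224.240.62: bits 110100001110000011110 walk d0:H3→d1:-→d2:-→d3:-→d4:-→d5:-→d6:-→d7:-→d8:-→d9:-→d10:-→d11:-→d12:-→d13:-→d14:-→d15:-→d16:H2→d17:-→d18:-→d19:-→d20:H3→d21:- -> H3
  + 128.0.0.0/1 (H2) depth=1
  lookup 208.224.240.0: bits 110100001110000011110 walk d0:H3→d1:H2→d2:-→d3:-→d4:-→d5:-→d6:-→d7:-→d8:-→d9:-→d10:-→d11:-→d12:-→d13:-→d14:-→d15:-→d16:H2→d17:-→d18:-→d19:-→d20:H3→d21:- -> H3
  lookup 128.139.0.2: bits 100000001000101100 walk d0:H3→d1:H2→d2:-→d3:-→d4:-→d5:-→d6:-→d7:-→d8:-→d9:-→d10:-→d11:-→d12:H1→d13:-→d14:-→d15:-→d16:H1→d17:-→d18:- -> H1
  + 227.251.176.0/20 (H0) depth=20
  lookup 128.0.0.1: bits 10000000 walk d0:H3→d1:H2→d2:-→d3:-→d4:-→d5:-→d6:-→d7:-→d8:- -> H2
  + 208.224.246.128/31 (H4) depth=31
  - 128.128.0.0/12 clear@12
  lookup 33.23.229.40: bits ε walk d0:H3 -> H3
  + 227.240.0.0/12 (H1) depth=12
  + 128.0.0.0/6 (H3) depth=6
  + 243.137.0.0/16 (H0) depth=16
  lookup 128.139.0.67: bits 100000001000101100 walk d0:H3→d1:H2→d2:-→d3:-→d4:-→d5:-→d6:H3→d7:-→d8:-→d9:-→d10:-→d11:-→d12:-→d13:-→d14:-→d15:-→d16:H1→d17:-→d18:- -> H1
  lookup 208.224.246.128: bits 1101000011100000111101101000000 walk d0:H3→d1:H2→d2:-→d3:-→d4:-→d5:-→d6:-→d7:-→d8:-→d9:-→d10:-→d11:-→d12:-→d13:-→d14:-→d15:-→d16:H2→d17:-→d18:-→d19:-→d20:H3→d21:-→d22:-→d23:-→d24:-→d25:-→d26:-→d27:-→d28:-→d29:-→d30:-→d31:H4 -> H4
  + 208.224.240.0/21 (H2) depth=21

== LOOKUPS ==
["H5","H1","H3","H5","H3","H3","H3","H1","H2","H3","H1","H4"]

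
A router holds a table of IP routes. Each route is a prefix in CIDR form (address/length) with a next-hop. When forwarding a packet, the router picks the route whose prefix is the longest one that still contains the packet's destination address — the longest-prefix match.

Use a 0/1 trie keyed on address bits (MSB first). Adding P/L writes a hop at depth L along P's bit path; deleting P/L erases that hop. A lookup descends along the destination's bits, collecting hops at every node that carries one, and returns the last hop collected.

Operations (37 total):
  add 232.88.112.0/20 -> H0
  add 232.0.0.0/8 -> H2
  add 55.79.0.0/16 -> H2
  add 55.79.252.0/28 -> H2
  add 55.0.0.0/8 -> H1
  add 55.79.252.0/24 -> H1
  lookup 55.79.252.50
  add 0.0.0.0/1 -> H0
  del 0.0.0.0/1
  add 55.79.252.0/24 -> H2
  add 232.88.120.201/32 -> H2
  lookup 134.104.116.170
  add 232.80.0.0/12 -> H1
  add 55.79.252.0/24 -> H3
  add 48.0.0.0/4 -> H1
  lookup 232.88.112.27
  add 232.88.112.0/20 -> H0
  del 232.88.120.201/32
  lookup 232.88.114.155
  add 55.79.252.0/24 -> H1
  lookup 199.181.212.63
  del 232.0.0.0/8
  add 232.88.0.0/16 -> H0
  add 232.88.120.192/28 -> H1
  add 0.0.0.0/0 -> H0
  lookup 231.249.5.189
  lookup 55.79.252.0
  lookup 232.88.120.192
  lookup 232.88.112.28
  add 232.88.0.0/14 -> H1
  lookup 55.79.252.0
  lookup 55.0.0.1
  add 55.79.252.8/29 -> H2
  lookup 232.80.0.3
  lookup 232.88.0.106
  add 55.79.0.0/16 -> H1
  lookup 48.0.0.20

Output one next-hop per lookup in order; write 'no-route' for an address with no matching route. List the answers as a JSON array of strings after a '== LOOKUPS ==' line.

Process each operation:
  add 232.88.112.0/20 -> H0 at depth 20
  add 232.0.0.0/8 -> H2 at depth 8
  add 55.79.0.0/16 -> H2 at depth 16
  add 55.79.252.0/28 -> H2 at depth 28
  add 55.0.0.0/8 -> H1 at depth 8
  add 55.79.252.0/24 -> H1 at depth 24
  Q 55.79.252.50: descend 00110111010011111111110000 ; hops seen [H1,H2,H1] ; pick H1
  add 0.0.0.0/1 -> H0 at depth 1
  - 0.0.0.0/1 clear@1
  add 55.79.252.0/24 -> H2 at depth 24
  add 232.88.120.201/32 -> H2 at depth 32
  Q 134.104.116.170: descend 1 ; hops seen [∅] ; pick no-route
  add 232.80.0.0/12 -> H1 at depth 12
  add 55.79.252.0/24 -> H3 at depth 24
  add 48.0.0.0/4 -> H1 at depth 4
  Q 232.88.112.27: descend 11101000010110000111 ; hops seen [H2,H1,H0] ; pick H0
  add 232.88.112.0/20 -> H0 at depth 20
  - 232.88.120.201/32 clear@32
  Q 232.88.114.155: descend 11101000010110000111 ; hops seen [H2,H1,H0] ; pick H0
  add 55.79.252.0/24 -> H1 at depth 24
  Q 199.181.212.63: descend 11 ; hops seen [∅] ; pick no-route
  - 232.0.0.0/8 clear@8
  add 232.88.0.0/16 -> H0 at depth 16
  add 232.88.120.192/28 -> H1 at depth 28
  add 0.0.0.0/0 -> H0 at depth 0
  Q 231.249.5.189: descend 1110 ; hops seen [H0] ; pick H0
  Q 55.79.252.0: descend 0011011101001111111111000000 ; hops seen [H0,H1,H1,H2,H1,H2] ; pick H2
  Q 232.88.120.192: descend 1110100001011000011110001100 ; hops seen [H0,H1,H0,H0,H1] ; pick H1
  Q 232.88.112.28: descend 11101000010110000111 ; hops seen [H0,H1,H0,H0] ; pick H0
  add 232.88.0.0/14 -> H1 at depth 14
  Q 55.79.252.0: descend 0011011101001111111111000000 ; hops seen [H0,H1,H1,H2,H1,H2] ; pick H2
  Q 55.0.0.1: descend 001101110 ; hops seen [H0,H1,H1] ; pick H1
  add 55.79.252.8/29 -> H2 at depth 29
  Q 232.80.0.3: descend 111010000101 ; hops seen [H0,H1] ; pick H1
  Q 232.88.0.106: descend 11101000010110000 ; hops seen [H0,H1,H1,H0] ; pick H0
  add 55.79.0.0/16 -> H1 at depth 16
  Q 48.0.0.20: descend 00110 ; hops seen [H0,H1] ; pick H1

== LOOKUPS ==
["H1","no-route","H0","H0","no-route","H0","H2","H1","H0","H2","H1","H1","H0","H1"]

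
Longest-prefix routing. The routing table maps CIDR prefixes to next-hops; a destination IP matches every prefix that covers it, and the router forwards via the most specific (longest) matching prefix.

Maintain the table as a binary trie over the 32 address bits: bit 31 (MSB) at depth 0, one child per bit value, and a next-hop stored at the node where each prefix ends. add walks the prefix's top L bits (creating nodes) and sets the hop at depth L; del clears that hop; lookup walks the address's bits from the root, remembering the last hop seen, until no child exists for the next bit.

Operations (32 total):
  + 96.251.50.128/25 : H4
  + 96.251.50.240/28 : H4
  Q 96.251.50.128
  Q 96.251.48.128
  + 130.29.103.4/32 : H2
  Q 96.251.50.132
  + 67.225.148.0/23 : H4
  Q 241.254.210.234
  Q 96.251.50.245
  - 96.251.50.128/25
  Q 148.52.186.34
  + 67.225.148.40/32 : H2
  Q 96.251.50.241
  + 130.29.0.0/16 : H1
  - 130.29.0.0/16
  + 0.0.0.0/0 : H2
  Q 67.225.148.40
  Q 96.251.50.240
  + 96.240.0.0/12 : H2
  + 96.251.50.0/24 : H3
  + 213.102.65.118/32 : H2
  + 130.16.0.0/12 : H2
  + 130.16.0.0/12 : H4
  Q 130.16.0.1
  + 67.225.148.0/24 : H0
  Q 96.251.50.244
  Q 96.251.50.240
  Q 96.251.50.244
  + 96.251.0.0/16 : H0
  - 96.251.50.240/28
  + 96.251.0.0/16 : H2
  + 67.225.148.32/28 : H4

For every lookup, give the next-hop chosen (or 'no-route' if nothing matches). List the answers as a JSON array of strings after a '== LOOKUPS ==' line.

Apply in order:
  add 96.251.50.128/25 -> H4 at depth 25
  add 96.251.50.240/28 -> H4 at depth 28
  ? 96.251.50.128  path d0:-→d1:-→d2:-→d3:-→d4:-→d5:-→d6:-→d7:-→d8:-→d9:-→d10:-→d11:-→d12:-→d13:-→d14:-→d15:-→d16:-→d17:-→d18:-→d19:-→d20:-→d21:-→d22:-→d23:-→d24:-→d25:H4  best=H4
  ? 96.251.48.128  path d0:-→d1:-→d2:-→d3:-→d4:-→d5:-→d6:-→d7:-→d8:-→d9:-→d10:-→d11:-→d12:-→d13:-→d14:-→d15:-→d16:-→d17:-→d18:-→d19:-→d20:-→d21:-→d22:-  best=no-route
  add 130.29.103.4/32 -> H2 at depth 32
  ? 96.251.50.132  path d0:-→d1:-→d2:-→d3:-→d4:-→d5:-→d6:-→d7:-→d8:-→d9:-→d10:-→d11:-→d12:-→d13:-→d14:-→d15:-→d16:-→d17:-→d18:-→d19:-→d20:-→d21:-→d22:-→d23:-→d24:-→d25:H4  best=H4
  add 67.225.148.0/23 -> H4 at depth 23
  ? 241.254.210.234  path d0:-→d1:-  best=no-route
  ? 96.251.50.245  path d0:-→d1:-→d2:-→d3:-→d4:-→d5:-→d6:-→d7:-→d8:-→d9:-→d10:-→d11:-→d12:-→d13:-→d14:-→d15:-→d16:-→d17:-→d18:-→d19:-→d20:-→d21:-→d22:-→d23:-→d24:-→d25:H4→d26:-→d27:-→d28:H4  best=H4
  del 96.251.50.128/25 (clear depth 25)
  ? 148.52.186.34  path d0:-→d1:-→d2:-→d3:-  best=no-route
  add 67.225.148.40/32 -> H2 at depth 32
  ? 96.251.50.241  path d0:-→d1:-→d2:-→d3:-→d4:-→d5:-→d6:-→d7:-→d8:-→d9:-→d10:-→d11:-→d12:-→d13:-→d14:-→d15:-→d16:-→d17:-→d18:-→d19:-→d20:-→d21:-→d22:-→d23:-→d24:-→d25:-→d26:-→d27:-→d28:H4  best=H4
  add 130.29.0.0/16 -> H1 at depth 16
  del 130.29.0.0/16 (clear depth 16)
  add 0.0.0.0/0 -> H2 at depth 0
  ? 67.225.148.40  path d0:H2→d1:-→d2:-→d3:-→d4:-→d5:-→d6:-→d7:-→d8:-→d9:-→d10:-→d11:-→d12:-→d13:-→d14:-→d15:-→d16:-→d17:-→d18:-→d19:-→d20:-→d21:-→d22:-→d23:H4→d24:-→d25:-→d26:-→d27:-→d28:-→d29:-→d30:-→d31:-→d32:H2  best=H2
  ? 96.251.50.240  path d0:H2→d1:-→d2:-→d3:-→d4:-→d5:-→d6:-→d7:-→d8:-→d9:-→d10:-→d11:-→d12:-→d13:-→d14:-→d15:-→d16:-→d17:-→d18:-→d19:-→d20:-→d21:-→d22:-→d23:-→d24:-→d25:-→d26:-→d27:-→d28:H4  best=H4
  add 96.240.0.0/12 -> H2 at depth 12
  add 96.251.50.0/24 -> H3 at depth 24
  add 213.102.65.118/32 -> H2 at depth 32
  add 130.16.0.0/12 -> H2 at depth 12
  add 130.16.0.0/12 -> H4 at depth 12
  ? 130.16.0.1  path d0:H2→d1:-→d2:-→d3:-→d4:-→d5:-→d6:-→d7:-→d8:-→d9:-→d10:-→d11:-→d12:H4  best=H4
  add 67.225.148.0/24 -> H0 at depth 24
  ? 96.251.50.244  path d0:H2→d1:-→d2:-→d3:-→d4:-→d5:-→d6:-→d7:-→d8:-→d9:-→d10:-→d11:-→d12:H2→d13:-→d14:-→d15:-→d16:-→d17:-→d18:-→d19:-→d20:-→d21:-→d22:-→d23:-→d24:H3→d25:-→d26:-→d27:-→d28:H4  best=H4
  ? 96.251.50.240  path d0:H2→d1:-→d2:-→d3:-→d4:-→d5:-→d6:-→d7:-→d8:-→d9:-→d10:-→d11:-→d12:H2→d13:-→d14:-→d15:-→d16:-→d17:-→d18:-→d19:-→d20:-→d21:-→d22:-→d23:-→d24:H3→d25:-→d26:-→d27:-→d28:H4  best=H4
  ? 96.251.50.244  path d0:H2→d1:-→d2:-→d3:-→d4:-→d5:-→d6:-→d7:-→d8:-→d9:-→d10:-→d11:-→d12:H2→d13:-→d14:-→d15:-→d16:-→d17:-→d18:-→d19:-→d20:-→d21:-→d22:-→d23:-→d24:H3→d25:-→d26:-→d27:-→d28:H4  best=H4
  add 96.251.0.0/16 -> H0 at depth 16
  del 96.251.50.240/28 (clear depth 28)
  add 96.251.0.0/16 -> H2 at depth 16
  add 67.225.148.32/28 -> H4 at depth 28

== LOOKUPS ==
["H4","no-route","H4","no-route","H4","no-route","H4","H2","H4","H4","H4","H4","H4"]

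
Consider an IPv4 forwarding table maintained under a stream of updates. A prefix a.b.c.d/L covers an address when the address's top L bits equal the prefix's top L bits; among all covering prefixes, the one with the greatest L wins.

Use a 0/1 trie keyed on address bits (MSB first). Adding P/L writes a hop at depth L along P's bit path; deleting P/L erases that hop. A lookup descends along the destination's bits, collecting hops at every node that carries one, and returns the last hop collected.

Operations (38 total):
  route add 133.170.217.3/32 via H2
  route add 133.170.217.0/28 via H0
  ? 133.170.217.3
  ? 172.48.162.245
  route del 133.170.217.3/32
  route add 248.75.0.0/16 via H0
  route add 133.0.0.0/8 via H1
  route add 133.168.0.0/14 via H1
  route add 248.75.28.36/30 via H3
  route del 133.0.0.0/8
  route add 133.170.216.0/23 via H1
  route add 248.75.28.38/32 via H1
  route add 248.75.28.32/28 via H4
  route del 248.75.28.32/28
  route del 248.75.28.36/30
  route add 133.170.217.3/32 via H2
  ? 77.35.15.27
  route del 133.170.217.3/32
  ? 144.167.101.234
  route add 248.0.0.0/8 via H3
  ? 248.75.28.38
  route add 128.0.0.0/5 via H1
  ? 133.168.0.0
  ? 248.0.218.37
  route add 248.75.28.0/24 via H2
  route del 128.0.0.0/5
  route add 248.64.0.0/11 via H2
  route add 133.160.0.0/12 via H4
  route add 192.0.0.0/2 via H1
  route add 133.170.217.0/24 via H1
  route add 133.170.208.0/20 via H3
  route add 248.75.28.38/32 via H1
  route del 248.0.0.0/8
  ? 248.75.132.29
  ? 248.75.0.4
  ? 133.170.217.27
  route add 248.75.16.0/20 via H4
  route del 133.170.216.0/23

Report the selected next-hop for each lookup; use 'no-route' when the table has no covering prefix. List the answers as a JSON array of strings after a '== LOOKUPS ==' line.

Process each operation:
  add 133.170.217.3/32 -> H2 at depth 32
  add 133.170.217.0/28 -> H0 at depth 28
  lookup 133.170.217.3: bits 10000101101010101101100100000011 walk d0:-→d1:-→d2:-→d3:-→d4:-→d5:-→d6:-→d7:-→d8:-→d9:-→d10:-→d11:-→d12:-→d13:-→d14:-→d15:-→d16:-→d17:-→d18:-→d19:-→d20:-→d21:-→d22:-→d23:-→d24:-→d25:-→d26:-→d27:-→d28:H0→d29:-→d30:-→d31:-→d32:H2 -> H2
  lookup 172.48.162.245: bits 10 walk d0:-→d1:-→d2:- -> no-route
  - 133.170.217.3/32 clear@32
  add 248.75.0.0/16 -> H0 at depth 16
  add 133.0.0.0/8 -> H1 at depth 8
  add 133.168.0.0/14 -> H1 at depth 14
  add 248.75.28.36/30 -> H3 at depth 30
  - 133.0.0.0/8 clear@8
  add 133.170.216.0/23 -> H1 at depth 23
  add 248.75.28.38/32 -> H1 at depth 32
  add 248.75.28.32/28 -> H4 at depth 28
  - 248.75.28.32/28 clear@28
  - 248.75.28.36/30 clear@30
  add 133.170.217.3/32 -> H2 at depth 32
  lookup 77.35.15.27: bits ε walk d0:- -> no-route
  - 133.170.217.3/32 clear@32
  lookup 144.167.101.234: bits 100 walk d0:-→d1:-→d2:-→d3:- -> no-route
  add 248.0.0.0/8 -> H3 at depth 8
  lookup 248.75.28.38: bits 11111000010010110001110000100110 walk d0:-→d1:-→d2:-→d3:-→d4:-→d5:-→d6:-→d7:-→d8:H3→d9:-→d10:-→d11:-→d12:-→d13:-→d14:-→d15:-→d16:H0→d17:-→d18:-→d19:-→d20:-→d21:-→d22:-→d23:-→d24:-→d25:-→d26:-→d27:-→d28:-→d29:-→d30:-→d31:-→d32:H1 -> H1
  add 128.0.0.0/5 -> H1 at depth 5
  lookup 133.168.0.0: bits 10000101101010 walk d0:-→d1:-→d2:-→d3:-→d4:-→d5:H1→d6:-→d7:-→d8:-→d9:-→d10:-→d11:-→d12:-→d13:-→d14:H1 -> H1
  lookup 248.0.218.37: bits 111110000 walk d0:-→d1:-→d2:-→d3:-→d4:-→d5:-→d6:-→d7:-→d8:H3→d9:- -> H3
  add 248.75.28.0/24 -> H2 at depth 24
  - 128.0.0.0/5 clear@5
  add 248.64.0.0/11 -> H2 at depth 11
  add 133.160.0.0/12 -> H4 at depth 12
  add 192.0.0.0/2 -> H1 at depth 2
  add 133.170.217.0/24 -> H1 at depth 24
  add 133.170.208.0/20 -> H3 at depth 20
  add 248.75.28.38/32 -> H1 at depth 32
  - 248.0.0.0/8 clear@8
  lookup 248.75.132.29: bits 1111100001001011 walk d0:-→d1:-→d2:H1→d3:-→d4:-→d5:-→d6:-→d7:-→d8:-→d9:-→d10:-→d11:H2→d12:-→d13:-→d14:-→d15:-→d16:H0 -> H0
  lookup 248.75.0.4: bits 1111100001001011000 walk d0:-→d1:-→d2:H1→d3:-→d4:-→d5:-→d6:-→d7:-→d8:-→d9:-→d10:-→d11:H2→d12:-→d13:-→d14:-→d15:-→d16:H0→d17:-→d18:-→d19:- -> H0
  lookup 133.170.217.27: bits 100001011010101011011001000 walk d0:-→d1:-→d2:-→d3:-→d4:-→d5:-→d6:-→d7:-→d8:-→d9:-→d10:-→d11:-→d12:H4→d13:-→d14:H1→d15:-→d16:-→d17:-→d18:-→d19:-→d20:H3→d21:-→d22:-→d23:H1→d24:H1→d25:-→d26:-→d27:- -> H1
  add 248.75.16.0/20 -> H4 at depth 20
  - 133.170.216.0/23 clear@23

== LOOKUPS ==
["H2","no-route","no-route","no-route","H1","H1","H3","H0","H0","H1"]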